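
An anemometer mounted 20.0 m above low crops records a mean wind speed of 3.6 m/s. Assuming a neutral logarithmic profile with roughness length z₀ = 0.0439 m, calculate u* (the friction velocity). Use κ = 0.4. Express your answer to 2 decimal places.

u* ≈ 0.24 m/s

Log law: V(z) = (u*/κ) · ln(z/z₀) ⇒ u* = κ · V / ln(z/z₀)
u* = 0.4 × 3.6 / ln(20.0/0.0439) = 0.4 × 3.6 / 6.1216
   = 1.4400 / 6.1216 = 0.2352 m/s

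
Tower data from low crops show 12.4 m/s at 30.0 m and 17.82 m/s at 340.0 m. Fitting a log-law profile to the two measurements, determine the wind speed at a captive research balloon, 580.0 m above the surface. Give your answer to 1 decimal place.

19.0 m/s

Log law: V ∝ ln(z/z₀). From the pair, with r = V₁/V₂ = 0.69585,
ln z₀ = (ln z₁ − r·ln z₂)/(1 − r) = (3.4012 − 0.69585×5.8289)/0.30415 = -2.1531 → z₀ = 0.1161 m
V₃ = V₁ · ln(z₃/z₀)/ln(z₁/z₀) = 12.4 × 8.5161/5.5543 = 19.0124 m/s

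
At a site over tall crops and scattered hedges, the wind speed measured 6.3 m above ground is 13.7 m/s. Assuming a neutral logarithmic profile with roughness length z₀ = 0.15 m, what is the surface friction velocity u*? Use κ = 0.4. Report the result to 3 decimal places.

u* ≈ 1.466 m/s

Log law: V(z) = (u*/κ) · ln(z/z₀) ⇒ u* = κ · V / ln(z/z₀)
u* = 0.4 × 13.7 / ln(6.3/0.15) = 0.4 × 13.7 / 3.7377
   = 5.4800 / 3.7377 = 1.4662 m/s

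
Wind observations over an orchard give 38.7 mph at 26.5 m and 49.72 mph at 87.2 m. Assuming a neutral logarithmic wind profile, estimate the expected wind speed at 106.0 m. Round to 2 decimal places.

Log law: V ∝ ln(z/z₀). From the pair, with r = V₁/V₂ = 0.77836,
ln z₀ = (ln z₁ − r·ln z₂)/(1 − r) = (3.2771 − 0.77836×4.4682)/0.22164 = -0.9056 → z₀ = 0.4043 m
V₃ = V₁ · ln(z₃/z₀)/ln(z₁/z₀) = 38.7 × 5.5691/4.1828 = 51.5264 mph

51.53 mph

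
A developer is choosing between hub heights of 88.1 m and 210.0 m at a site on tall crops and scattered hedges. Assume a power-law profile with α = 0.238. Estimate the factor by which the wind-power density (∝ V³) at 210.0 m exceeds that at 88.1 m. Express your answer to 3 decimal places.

1.859

Speed ratio: V_B/V_A = (z_B/z_A)^α = (210.0/88.1)^0.238 = (2.3837)^0.238 = 1.22966
Power-density ratio: P_B/P_A = (V_B/V_A)³ = (1.22966)³ = 1.85931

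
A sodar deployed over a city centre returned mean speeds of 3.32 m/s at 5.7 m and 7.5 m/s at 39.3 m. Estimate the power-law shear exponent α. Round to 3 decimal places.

Power law: V₂/V₁ = (z₂/z₁)^α ⇒ α = ln(V₂/V₁) / ln(z₂/z₁)
α = ln(7.5/3.32) / ln(39.3/5.7) = ln(2.2590) / ln(6.8947)
  = 0.81494 / 1.93076 = 0.42208

α ≈ 0.422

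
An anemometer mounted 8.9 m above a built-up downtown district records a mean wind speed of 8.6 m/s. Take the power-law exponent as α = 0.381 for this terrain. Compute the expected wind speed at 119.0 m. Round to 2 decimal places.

Power-law profile: V₂ = V₁ · (z₂/z₁)^α
V₂ = 8.6 × (119.0/8.9)^0.381 = 8.6 × (13.3708)^0.381
    = 8.6 × 2.6858 = 23.0975 m/s

23.10 m/s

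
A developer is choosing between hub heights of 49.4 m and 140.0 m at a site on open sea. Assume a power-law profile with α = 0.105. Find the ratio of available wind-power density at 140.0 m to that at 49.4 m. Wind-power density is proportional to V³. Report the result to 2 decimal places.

Speed ratio: V_B/V_A = (z_B/z_A)^α = (140.0/49.4)^0.105 = (2.8340)^0.105 = 1.11558
Power-density ratio: P_B/P_A = (V_B/V_A)³ = (1.11558)³ = 1.38837

1.39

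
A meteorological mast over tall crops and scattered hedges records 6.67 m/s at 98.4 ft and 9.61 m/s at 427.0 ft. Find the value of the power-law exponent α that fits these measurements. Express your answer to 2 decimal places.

α ≈ 0.25

Power law: V₂/V₁ = (z₂/z₁)^α ⇒ α = ln(V₂/V₁) / ln(z₂/z₁)
α = ln(9.61/6.67) / ln(427.0/98.4) = ln(1.4408) / ln(4.3394)
  = 0.36518 / 1.46774 = 0.24881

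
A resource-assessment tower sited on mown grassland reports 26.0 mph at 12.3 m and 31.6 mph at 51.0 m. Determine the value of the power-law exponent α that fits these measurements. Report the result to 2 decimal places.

α ≈ 0.14

Power law: V₂/V₁ = (z₂/z₁)^α ⇒ α = ln(V₂/V₁) / ln(z₂/z₁)
α = ln(31.6/26.0) / ln(51.0/12.3) = ln(1.2154) / ln(4.1463)
  = 0.19506 / 1.42223 = 0.13715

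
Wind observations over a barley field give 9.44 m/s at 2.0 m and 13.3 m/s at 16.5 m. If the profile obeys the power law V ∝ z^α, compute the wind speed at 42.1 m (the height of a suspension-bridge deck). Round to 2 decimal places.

15.49 m/s

First find α: α = ln(V₂/V₁)/ln(z₂/z₁) = ln(13.3/9.44)/ln(16.5/2.0) = 0.34281/2.11021 = 0.1625
Extrapolate from 16.5 m to 42.1 m: V₃ = 13.3 × (42.1/16.5)^0.1625 = 13.3 × 1.1644 = 15.4859 m/s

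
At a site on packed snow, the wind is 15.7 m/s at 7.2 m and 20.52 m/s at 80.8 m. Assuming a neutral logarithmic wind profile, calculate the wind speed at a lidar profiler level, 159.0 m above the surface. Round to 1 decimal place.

21.9 m/s

Log law: V ∝ ln(z/z₀). From the pair, with r = V₁/V₂ = 0.76511,
ln z₀ = (ln z₁ − r·ln z₂)/(1 − r) = (1.9741 − 0.76511×4.3920)/0.23489 = -5.9016 → z₀ = 0.002735 m
V₃ = V₁ · ln(z₃/z₀)/ln(z₁/z₀) = 15.7 × 10.9705/7.8757 = 21.8694 m/s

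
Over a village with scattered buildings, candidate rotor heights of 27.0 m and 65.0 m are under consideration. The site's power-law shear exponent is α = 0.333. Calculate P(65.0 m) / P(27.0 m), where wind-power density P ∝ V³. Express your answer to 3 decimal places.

2.405

Speed ratio: V_B/V_A = (z_B/z_A)^α = (65.0/27.0)^0.333 = (2.4074)^0.333 = 1.33985
Power-density ratio: P_B/P_A = (V_B/V_A)³ = (1.33985)³ = 2.40529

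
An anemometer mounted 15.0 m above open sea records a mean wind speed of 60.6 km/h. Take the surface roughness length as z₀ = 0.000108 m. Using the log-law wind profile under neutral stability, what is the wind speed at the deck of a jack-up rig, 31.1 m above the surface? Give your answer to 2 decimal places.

Log law: V(z) ∝ ln(z/z₀), so V₂/V₁ = ln(z₂/z₀) / ln(z₁/z₀).
ln(31.1/0.000108) = 12.5706, ln(15.0/0.000108) = 11.8414
V₂ = 60.6 × 12.5706/11.8414 = 60.6 × 1.0616 = 64.3316 km/h

64.33 km/h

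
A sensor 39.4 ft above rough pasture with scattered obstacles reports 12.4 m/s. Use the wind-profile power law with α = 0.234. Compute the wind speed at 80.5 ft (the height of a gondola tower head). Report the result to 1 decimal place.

Power-law profile: V₂ = V₁ · (z₂/z₁)^α
V₂ = 12.4 × (80.5/39.4)^0.234 = 12.4 × (2.0431)^0.234
    = 12.4 × 1.1820 = 14.6566 m/s

14.7 m/s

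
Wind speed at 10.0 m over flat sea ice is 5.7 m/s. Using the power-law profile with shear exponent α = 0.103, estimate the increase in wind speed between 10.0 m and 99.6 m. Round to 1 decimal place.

Power law: V₂ = V₁ · (z₂/z₁)^α = 5.7 × (9.9600)^0.103 = 7.2226 m/s
ΔV = 7.2226 − 5.7 = 1.5226 m/s

1.5 m/s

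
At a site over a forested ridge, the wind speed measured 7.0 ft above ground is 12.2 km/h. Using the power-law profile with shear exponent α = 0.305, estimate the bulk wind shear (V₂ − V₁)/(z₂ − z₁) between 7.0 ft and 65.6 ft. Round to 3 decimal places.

Power law: V₂ = V₁ · (z₂/z₁)^α = 12.2 × (9.3714)^0.305 = 24.1413 km/h
ΔV/Δz = (24.1413 − 12.2)/(65.6 − 7.0) = 11.9413/58.6000 = 0.20378 km/h/ft

0.204 km/h/ft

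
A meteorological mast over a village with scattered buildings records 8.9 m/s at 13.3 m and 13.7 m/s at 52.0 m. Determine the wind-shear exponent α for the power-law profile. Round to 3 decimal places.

Power law: V₂/V₁ = (z₂/z₁)^α ⇒ α = ln(V₂/V₁) / ln(z₂/z₁)
α = ln(13.7/8.9) / ln(52.0/13.3) = ln(1.5393) / ln(3.9098)
  = 0.43134 / 1.36348 = 0.31636

α ≈ 0.316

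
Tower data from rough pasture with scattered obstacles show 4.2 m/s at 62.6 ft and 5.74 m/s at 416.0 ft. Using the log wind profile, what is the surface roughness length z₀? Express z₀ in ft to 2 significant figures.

Log law: V(z) ∝ ln(z/z₀). With r = V₁/V₂ = 4.2/5.74 = 0.73171,
r · ln(z₂/z₀) = ln(z₁/z₀) ⇒ ln z₀ = (ln z₁ − r·ln z₂)/(1 − r)
ln z₀ = (4.13677 − 0.73171×6.03069) / 0.26829 = -1.0285
z₀ = exp(-1.0285) = 0.3576 ft

z₀ ≈ 0.36 ft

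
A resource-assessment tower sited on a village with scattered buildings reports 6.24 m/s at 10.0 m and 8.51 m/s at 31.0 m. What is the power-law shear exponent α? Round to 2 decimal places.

α ≈ 0.27

Power law: V₂/V₁ = (z₂/z₁)^α ⇒ α = ln(V₂/V₁) / ln(z₂/z₁)
α = ln(8.51/6.24) / ln(31.0/10.0) = ln(1.3638) / ln(3.1000)
  = 0.31026 / 1.13140 = 0.27423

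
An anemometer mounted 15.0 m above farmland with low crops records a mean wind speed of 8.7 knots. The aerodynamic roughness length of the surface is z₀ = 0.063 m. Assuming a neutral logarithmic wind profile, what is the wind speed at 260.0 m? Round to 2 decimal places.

13.23 knots

Log law: V(z) ∝ ln(z/z₀), so V₂/V₁ = ln(z₂/z₀) / ln(z₁/z₀).
ln(260.0/0.063) = 8.3253, ln(15.0/0.063) = 5.4727
V₂ = 8.7 × 8.3253/5.4727 = 8.7 × 1.5213 = 13.2349 knots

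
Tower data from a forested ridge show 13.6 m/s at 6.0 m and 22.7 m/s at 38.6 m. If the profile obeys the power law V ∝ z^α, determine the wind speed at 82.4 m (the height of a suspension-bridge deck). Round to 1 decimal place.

28.0 m/s

First find α: α = ln(V₂/V₁)/ln(z₂/z₁) = ln(22.7/13.6)/ln(38.6/6.0) = 0.51230/1.86149 = 0.2752
Extrapolate from 38.6 m to 82.4 m: V₃ = 22.7 × (82.4/38.6)^0.2752 = 22.7 × 1.2321 = 27.9681 m/s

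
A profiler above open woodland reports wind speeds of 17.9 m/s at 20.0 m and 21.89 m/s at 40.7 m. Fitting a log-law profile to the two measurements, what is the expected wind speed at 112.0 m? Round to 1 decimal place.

27.6 m/s

Log law: V ∝ ln(z/z₀). From the pair, with r = V₁/V₂ = 0.81772,
ln z₀ = (ln z₁ − r·ln z₂)/(1 − r) = (2.9957 − 0.81772×3.7062)/0.18228 = -0.1917 → z₀ = 0.8256 m
V₃ = V₁ · ln(z₃/z₀)/ln(z₁/z₀) = 17.9 × 4.9102/3.1874 = 27.5747 m/s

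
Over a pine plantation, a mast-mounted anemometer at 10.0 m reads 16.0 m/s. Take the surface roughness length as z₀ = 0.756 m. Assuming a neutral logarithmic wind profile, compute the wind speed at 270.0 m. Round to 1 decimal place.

Log law: V(z) ∝ ln(z/z₀), so V₂/V₁ = ln(z₂/z₀) / ln(z₁/z₀).
ln(270.0/0.756) = 5.8781, ln(10.0/0.756) = 2.5823
V₂ = 16.0 × 5.8781/2.5823 = 16.0 × 2.2763 = 36.4211 m/s

36.4 m/s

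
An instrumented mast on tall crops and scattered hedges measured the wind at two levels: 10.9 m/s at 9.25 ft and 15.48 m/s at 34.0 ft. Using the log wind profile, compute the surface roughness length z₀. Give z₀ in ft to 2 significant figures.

z₀ ≈ 0.42 ft

Log law: V(z) ∝ ln(z/z₀). With r = V₁/V₂ = 10.9/15.48 = 0.70413,
r · ln(z₂/z₀) = ln(z₁/z₀) ⇒ ln z₀ = (ln z₁ − r·ln z₂)/(1 − r)
ln z₀ = (2.22462 − 0.70413×3.52636) / 0.29587 = -0.8734
z₀ = exp(-0.8734) = 0.4175 ft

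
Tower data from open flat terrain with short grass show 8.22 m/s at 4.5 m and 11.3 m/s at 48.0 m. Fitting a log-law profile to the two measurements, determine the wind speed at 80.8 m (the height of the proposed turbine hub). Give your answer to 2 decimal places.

11.98 m/s

Log law: V ∝ ln(z/z₀). From the pair, with r = V₁/V₂ = 0.72743,
ln z₀ = (ln z₁ − r·ln z₂)/(1 − r) = (1.5041 − 0.72743×3.8712)/0.27257 = -4.8134 → z₀ = 0.008120 m
V₃ = V₁ · ln(z₃/z₀)/ln(z₁/z₀) = 8.22 × 9.2054/6.3175 = 11.9776 m/s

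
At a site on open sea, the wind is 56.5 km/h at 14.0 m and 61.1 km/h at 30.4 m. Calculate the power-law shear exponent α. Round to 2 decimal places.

α ≈ 0.10

Power law: V₂/V₁ = (z₂/z₁)^α ⇒ α = ln(V₂/V₁) / ln(z₂/z₁)
α = ln(61.1/56.5) / ln(30.4/14.0) = ln(1.0814) / ln(2.1714)
  = 0.07827 / 0.77539 = 0.10094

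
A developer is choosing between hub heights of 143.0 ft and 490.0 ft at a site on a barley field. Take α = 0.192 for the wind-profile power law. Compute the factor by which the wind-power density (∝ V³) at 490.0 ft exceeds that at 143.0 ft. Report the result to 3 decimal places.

Speed ratio: V_B/V_A = (z_B/z_A)^α = (490.0/143.0)^0.192 = (3.4266)^0.192 = 1.26676
Power-density ratio: P_B/P_A = (V_B/V_A)³ = (1.26676)³ = 2.03273

2.033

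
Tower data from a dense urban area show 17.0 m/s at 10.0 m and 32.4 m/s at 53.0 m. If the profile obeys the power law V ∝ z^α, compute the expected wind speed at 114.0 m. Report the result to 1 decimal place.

43.6 m/s

First find α: α = ln(V₂/V₁)/ln(z₂/z₁) = ln(32.4/17.0)/ln(53.0/10.0) = 0.64495/1.66771 = 0.3867
Extrapolate from 53.0 m to 114.0 m: V₃ = 32.4 × (114.0/53.0)^0.3867 = 32.4 × 1.3447 = 43.5694 m/s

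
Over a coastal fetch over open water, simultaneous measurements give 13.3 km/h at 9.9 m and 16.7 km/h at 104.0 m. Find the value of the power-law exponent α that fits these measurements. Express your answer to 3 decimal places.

α ≈ 0.097

Power law: V₂/V₁ = (z₂/z₁)^α ⇒ α = ln(V₂/V₁) / ln(z₂/z₁)
α = ln(16.7/13.3) / ln(104.0/9.9) = ln(1.2556) / ln(10.5051)
  = 0.22764 / 2.35186 = 0.09679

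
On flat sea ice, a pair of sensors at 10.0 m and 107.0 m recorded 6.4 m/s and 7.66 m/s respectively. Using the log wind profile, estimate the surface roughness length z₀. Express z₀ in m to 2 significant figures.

z₀ ≈ 0.000059 m

Log law: V(z) ∝ ln(z/z₀). With r = V₁/V₂ = 6.4/7.66 = 0.83551,
r · ln(z₂/z₀) = ln(z₁/z₀) ⇒ ln z₀ = (ln z₁ − r·ln z₂)/(1 − r)
ln z₀ = (2.30259 − 0.83551×4.67283) / 0.16449 = -9.7367
z₀ = exp(-9.7367) = 0.00005907 m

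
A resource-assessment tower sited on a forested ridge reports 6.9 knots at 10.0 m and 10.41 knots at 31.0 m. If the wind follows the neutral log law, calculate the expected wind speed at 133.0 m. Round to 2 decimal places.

Log law: V ∝ ln(z/z₀). From the pair, with r = V₁/V₂ = 0.66282,
ln z₀ = (ln z₁ − r·ln z₂)/(1 − r) = (2.3026 − 0.66282×3.4340)/0.33718 = 0.0785 → z₀ = 1.082 m
V₃ = V₁ · ln(z₃/z₀)/ln(z₁/z₀) = 6.9 × 4.8119/2.2241 = 14.9281 knots

14.93 knots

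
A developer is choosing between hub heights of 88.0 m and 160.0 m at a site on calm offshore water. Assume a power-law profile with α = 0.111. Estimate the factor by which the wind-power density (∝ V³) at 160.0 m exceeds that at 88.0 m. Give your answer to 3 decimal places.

1.220

Speed ratio: V_B/V_A = (z_B/z_A)^α = (160.0/88.0)^0.111 = (1.8182)^0.111 = 1.06861
Power-density ratio: P_B/P_A = (V_B/V_A)³ = (1.06861)³ = 1.22028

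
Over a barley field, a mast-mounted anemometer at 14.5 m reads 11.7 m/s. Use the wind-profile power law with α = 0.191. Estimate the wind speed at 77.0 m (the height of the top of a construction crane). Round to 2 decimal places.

Power-law profile: V₂ = V₁ · (z₂/z₁)^α
V₂ = 11.7 × (77.0/14.5)^0.191 = 11.7 × (5.3103)^0.191
    = 11.7 × 1.3756 = 16.0948 m/s

16.09 m/s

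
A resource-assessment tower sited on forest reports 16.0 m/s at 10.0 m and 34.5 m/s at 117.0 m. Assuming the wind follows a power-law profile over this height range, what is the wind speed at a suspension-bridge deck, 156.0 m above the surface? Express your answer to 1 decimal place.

First find α: α = ln(V₂/V₁)/ln(z₂/z₁) = ln(34.5/16.0)/ln(117.0/10.0) = 0.76837/2.45959 = 0.3124
Extrapolate from 117.0 m to 156.0 m: V₃ = 34.5 × (156.0/117.0)^0.3124 = 34.5 × 1.0940 = 37.7442 m/s

37.7 m/s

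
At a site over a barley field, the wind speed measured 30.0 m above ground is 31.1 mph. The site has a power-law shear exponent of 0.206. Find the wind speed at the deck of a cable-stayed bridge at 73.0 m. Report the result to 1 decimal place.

Power-law profile: V₂ = V₁ · (z₂/z₁)^α
V₂ = 31.1 × (73.0/30.0)^0.206 = 31.1 × (2.4333)^0.206
    = 31.1 × 1.2010 = 37.3523 mph

37.4 mph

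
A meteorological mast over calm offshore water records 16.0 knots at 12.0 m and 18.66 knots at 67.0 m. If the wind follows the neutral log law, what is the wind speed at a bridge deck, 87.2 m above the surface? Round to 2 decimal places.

Log law: V ∝ ln(z/z₀). From the pair, with r = V₁/V₂ = 0.85745,
ln z₀ = (ln z₁ − r·ln z₂)/(1 − r) = (2.4849 − 0.85745×4.2047)/0.14255 = -7.8597 → z₀ = 0.0003860 m
V₃ = V₁ · ln(z₃/z₀)/ln(z₁/z₀) = 16.0 × 12.3279/10.3446 = 19.0676 knots

19.07 knots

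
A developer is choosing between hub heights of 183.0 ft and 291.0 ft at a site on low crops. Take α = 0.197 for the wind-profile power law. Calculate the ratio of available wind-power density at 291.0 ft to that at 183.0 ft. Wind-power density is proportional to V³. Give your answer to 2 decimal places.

1.32

Speed ratio: V_B/V_A = (z_B/z_A)^α = (291.0/183.0)^0.197 = (1.5902)^0.197 = 1.09568
Power-density ratio: P_B/P_A = (V_B/V_A)³ = (1.09568)³ = 1.31538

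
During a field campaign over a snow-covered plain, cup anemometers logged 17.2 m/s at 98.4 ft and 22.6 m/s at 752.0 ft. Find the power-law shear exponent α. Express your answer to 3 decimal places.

Power law: V₂/V₁ = (z₂/z₁)^α ⇒ α = ln(V₂/V₁) / ln(z₂/z₁)
α = ln(22.6/17.2) / ln(752.0/98.4) = ln(1.3140) / ln(7.6423)
  = 0.27304 / 2.03370 = 0.13426

α ≈ 0.134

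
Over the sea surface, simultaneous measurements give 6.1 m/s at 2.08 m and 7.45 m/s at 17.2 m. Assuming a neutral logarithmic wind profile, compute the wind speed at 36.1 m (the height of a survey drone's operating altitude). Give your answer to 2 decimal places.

7.92 m/s

Log law: V ∝ ln(z/z₀). From the pair, with r = V₁/V₂ = 0.81879,
ln z₀ = (ln z₁ − r·ln z₂)/(1 − r) = (0.7324 − 0.81879×2.8449)/0.18121 = -8.8132 → z₀ = 0.0001488 m
V₃ = V₁ · ln(z₃/z₀)/ln(z₁/z₀) = 6.1 × 12.3995/9.5456 = 7.9238 m/s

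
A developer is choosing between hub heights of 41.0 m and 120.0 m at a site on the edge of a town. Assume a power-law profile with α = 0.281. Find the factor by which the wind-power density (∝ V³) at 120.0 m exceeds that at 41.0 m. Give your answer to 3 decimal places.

Speed ratio: V_B/V_A = (z_B/z_A)^α = (120.0/41.0)^0.281 = (2.9268)^0.281 = 1.35225
Power-density ratio: P_B/P_A = (V_B/V_A)³ = (1.35225)³ = 2.47271

2.473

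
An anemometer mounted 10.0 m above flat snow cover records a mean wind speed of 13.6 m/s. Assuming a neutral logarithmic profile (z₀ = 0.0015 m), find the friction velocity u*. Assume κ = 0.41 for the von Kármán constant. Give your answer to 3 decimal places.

Log law: V(z) = (u*/κ) · ln(z/z₀) ⇒ u* = κ · V / ln(z/z₀)
u* = 0.41 × 13.6 / ln(10.0/0.0015) = 0.41 × 13.6 / 8.8049
   = 5.5760 / 8.8049 = 0.6333 m/s

u* ≈ 0.633 m/s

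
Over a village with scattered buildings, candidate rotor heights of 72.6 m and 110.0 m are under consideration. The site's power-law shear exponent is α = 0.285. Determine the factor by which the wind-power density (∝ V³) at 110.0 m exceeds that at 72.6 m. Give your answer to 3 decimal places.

Speed ratio: V_B/V_A = (z_B/z_A)^α = (110.0/72.6)^0.285 = (1.5152)^0.285 = 1.12572
Power-density ratio: P_B/P_A = (V_B/V_A)³ = (1.12572)³ = 1.42656

1.427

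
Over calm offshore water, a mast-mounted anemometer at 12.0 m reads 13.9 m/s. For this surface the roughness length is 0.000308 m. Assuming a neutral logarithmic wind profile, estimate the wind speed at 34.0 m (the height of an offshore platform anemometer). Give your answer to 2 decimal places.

Log law: V(z) ∝ ln(z/z₀), so V₂/V₁ = ln(z₂/z₀) / ln(z₁/z₀).
ln(34.0/0.000308) = 11.6118, ln(12.0/0.000308) = 10.5703
V₂ = 13.9 × 11.6118/10.5703 = 13.9 × 1.0985 = 15.2695 m/s

15.27 m/s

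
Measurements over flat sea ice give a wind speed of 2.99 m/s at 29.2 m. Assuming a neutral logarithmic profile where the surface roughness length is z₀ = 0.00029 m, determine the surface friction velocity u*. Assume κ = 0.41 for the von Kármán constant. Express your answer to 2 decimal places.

Log law: V(z) = (u*/κ) · ln(z/z₀) ⇒ u* = κ · V / ln(z/z₀)
u* = 0.41 × 2.99 / ln(29.2/0.00029) = 0.41 × 2.99 / 11.5198
   = 1.2259 / 11.5198 = 0.1064 m/s

u* ≈ 0.11 m/s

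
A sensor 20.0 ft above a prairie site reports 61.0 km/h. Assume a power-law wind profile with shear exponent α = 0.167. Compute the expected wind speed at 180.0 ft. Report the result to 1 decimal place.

Power-law profile: V₂ = V₁ · (z₂/z₁)^α
V₂ = 61.0 × (180.0/20.0)^0.167 = 61.0 × (9.0000)^0.167
    = 61.0 × 1.4433 = 88.0417 km/h

88.0 km/h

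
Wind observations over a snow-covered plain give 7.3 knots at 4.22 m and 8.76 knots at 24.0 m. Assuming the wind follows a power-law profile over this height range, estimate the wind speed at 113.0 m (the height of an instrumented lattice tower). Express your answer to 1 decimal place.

First find α: α = ln(V₂/V₁)/ln(z₂/z₁) = ln(8.76/7.3)/ln(24.0/4.22) = 0.18232/1.73822 = 0.1049
Extrapolate from 24.0 m to 113.0 m: V₃ = 8.76 × (113.0/24.0)^0.1049 = 8.76 × 1.1765 = 10.3058 knots

10.3 knots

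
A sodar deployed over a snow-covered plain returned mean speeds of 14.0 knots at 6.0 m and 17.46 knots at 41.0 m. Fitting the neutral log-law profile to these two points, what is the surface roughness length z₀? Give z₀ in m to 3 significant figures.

Log law: V(z) ∝ ln(z/z₀). With r = V₁/V₂ = 14.0/17.46 = 0.80183,
r · ln(z₂/z₀) = ln(z₁/z₀) ⇒ ln z₀ = (ln z₁ − r·ln z₂)/(1 − r)
ln z₀ = (1.79176 − 0.80183×3.71357) / 0.19817 = -5.9844
z₀ = exp(-5.9844) = 0.002518 m

z₀ ≈ 0.00252 m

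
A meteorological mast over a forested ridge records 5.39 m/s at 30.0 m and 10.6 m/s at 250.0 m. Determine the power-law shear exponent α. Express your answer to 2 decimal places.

α ≈ 0.32

Power law: V₂/V₁ = (z₂/z₁)^α ⇒ α = ln(V₂/V₁) / ln(z₂/z₁)
α = ln(10.6/5.39) / ln(250.0/30.0) = ln(1.9666) / ln(8.3333)
  = 0.67631 / 2.12026 = 0.31897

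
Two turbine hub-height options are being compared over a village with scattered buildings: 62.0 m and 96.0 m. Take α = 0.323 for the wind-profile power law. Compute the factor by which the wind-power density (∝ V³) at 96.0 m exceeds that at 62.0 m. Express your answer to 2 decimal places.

1.53

Speed ratio: V_B/V_A = (z_B/z_A)^α = (96.0/62.0)^0.323 = (1.5484)^0.323 = 1.15168
Power-density ratio: P_B/P_A = (V_B/V_A)³ = (1.15168)³ = 1.52754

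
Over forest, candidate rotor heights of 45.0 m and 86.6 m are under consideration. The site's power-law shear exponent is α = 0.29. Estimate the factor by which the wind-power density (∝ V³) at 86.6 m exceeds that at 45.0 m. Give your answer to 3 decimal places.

Speed ratio: V_B/V_A = (z_B/z_A)^α = (86.6/45.0)^0.29 = (1.9244)^0.29 = 1.20906
Power-density ratio: P_B/P_A = (V_B/V_A)³ = (1.20906)³ = 1.76744

1.767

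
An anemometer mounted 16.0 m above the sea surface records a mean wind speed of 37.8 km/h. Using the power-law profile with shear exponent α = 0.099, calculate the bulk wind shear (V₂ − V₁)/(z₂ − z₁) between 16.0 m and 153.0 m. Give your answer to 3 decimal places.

0.069 km/h/m

Power law: V₂ = V₁ · (z₂/z₁)^α = 37.8 × (9.5625)^0.099 = 47.2681 km/h
ΔV/Δz = (47.2681 − 37.8)/(153.0 − 16.0) = 9.4681/137.0000 = 0.06911 km/h/m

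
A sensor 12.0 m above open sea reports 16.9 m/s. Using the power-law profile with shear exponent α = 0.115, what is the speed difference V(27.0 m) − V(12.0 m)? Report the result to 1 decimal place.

1.7 m/s

Power law: V₂ = V₁ · (z₂/z₁)^α = 16.9 × (2.2500)^0.115 = 18.5519 m/s
ΔV = 18.5519 − 16.9 = 1.6519 m/s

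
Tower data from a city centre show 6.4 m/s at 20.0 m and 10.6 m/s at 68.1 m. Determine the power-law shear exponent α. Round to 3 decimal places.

Power law: V₂/V₁ = (z₂/z₁)^α ⇒ α = ln(V₂/V₁) / ln(z₂/z₁)
α = ln(10.6/6.4) / ln(68.1/20.0) = ln(1.6562) / ln(3.4050)
  = 0.50456 / 1.22524 = 0.41180

α ≈ 0.412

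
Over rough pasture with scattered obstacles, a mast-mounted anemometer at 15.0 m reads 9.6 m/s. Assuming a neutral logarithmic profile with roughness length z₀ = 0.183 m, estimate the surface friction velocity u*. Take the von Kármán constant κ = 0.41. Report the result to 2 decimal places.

Log law: V(z) = (u*/κ) · ln(z/z₀) ⇒ u* = κ · V / ln(z/z₀)
u* = 0.41 × 9.6 / ln(15.0/0.183) = 0.41 × 9.6 / 4.4063
   = 3.9360 / 4.4063 = 0.8933 m/s

u* ≈ 0.89 m/s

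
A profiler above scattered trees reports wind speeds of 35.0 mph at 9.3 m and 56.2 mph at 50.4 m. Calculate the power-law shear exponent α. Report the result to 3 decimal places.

α ≈ 0.280

Power law: V₂/V₁ = (z₂/z₁)^α ⇒ α = ln(V₂/V₁) / ln(z₂/z₁)
α = ln(56.2/35.0) / ln(50.4/9.3) = ln(1.6057) / ln(5.4194)
  = 0.47357 / 1.68998 = 0.28022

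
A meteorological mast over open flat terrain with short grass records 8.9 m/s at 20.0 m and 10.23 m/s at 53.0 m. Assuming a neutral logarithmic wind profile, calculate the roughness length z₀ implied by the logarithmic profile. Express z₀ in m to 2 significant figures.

Log law: V(z) ∝ ln(z/z₀). With r = V₁/V₂ = 8.9/10.23 = 0.86999,
r · ln(z₂/z₀) = ln(z₁/z₀) ⇒ ln z₀ = (ln z₁ − r·ln z₂)/(1 − r)
ln z₀ = (2.99573 − 0.86999×3.97029) / 0.13001 = -3.5258
z₀ = exp(-3.5258) = 0.02943 m

z₀ ≈ 0.029 m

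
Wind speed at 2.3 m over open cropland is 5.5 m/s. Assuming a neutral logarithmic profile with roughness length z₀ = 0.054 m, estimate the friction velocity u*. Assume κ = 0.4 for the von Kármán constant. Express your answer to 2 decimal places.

Log law: V(z) = (u*/κ) · ln(z/z₀) ⇒ u* = κ · V / ln(z/z₀)
u* = 0.4 × 5.5 / ln(2.3/0.054) = 0.4 × 5.5 / 3.7517
   = 2.2000 / 3.7517 = 0.5864 m/s

u* ≈ 0.59 m/s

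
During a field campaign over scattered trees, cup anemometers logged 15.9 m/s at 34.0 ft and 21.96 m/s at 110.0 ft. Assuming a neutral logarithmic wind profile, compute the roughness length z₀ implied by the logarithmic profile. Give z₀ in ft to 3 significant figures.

z₀ ≈ 1.56 ft

Log law: V(z) ∝ ln(z/z₀). With r = V₁/V₂ = 15.9/21.96 = 0.72404,
r · ln(z₂/z₀) = ln(z₁/z₀) ⇒ ln z₀ = (ln z₁ − r·ln z₂)/(1 − r)
ln z₀ = (3.52636 − 0.72404×4.70048) / 0.27596 = 0.4457
z₀ = exp(0.4457) = 1.562 ft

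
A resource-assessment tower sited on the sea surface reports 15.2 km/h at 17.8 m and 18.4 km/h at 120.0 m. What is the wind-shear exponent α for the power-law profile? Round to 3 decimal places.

Power law: V₂/V₁ = (z₂/z₁)^α ⇒ α = ln(V₂/V₁) / ln(z₂/z₁)
α = ln(18.4/15.2) / ln(120.0/17.8) = ln(1.2105) / ln(6.7416)
  = 0.19106 / 1.90829 = 0.10012

α ≈ 0.100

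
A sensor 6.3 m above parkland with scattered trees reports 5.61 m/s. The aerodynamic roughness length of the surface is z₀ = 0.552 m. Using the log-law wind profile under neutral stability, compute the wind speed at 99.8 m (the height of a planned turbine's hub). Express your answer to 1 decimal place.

12.0 m/s

Log law: V(z) ∝ ln(z/z₀), so V₂/V₁ = ln(z₂/z₀) / ln(z₁/z₀).
ln(99.8/0.552) = 5.1974, ln(6.3/0.552) = 2.4348
V₂ = 5.61 × 5.1974/2.4348 = 5.61 × 2.1347 = 11.9754 m/s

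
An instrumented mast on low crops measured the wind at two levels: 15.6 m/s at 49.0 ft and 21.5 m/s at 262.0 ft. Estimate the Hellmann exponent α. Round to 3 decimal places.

Power law: V₂/V₁ = (z₂/z₁)^α ⇒ α = ln(V₂/V₁) / ln(z₂/z₁)
α = ln(21.5/15.6) / ln(262.0/49.0) = ln(1.3782) / ln(5.3469)
  = 0.32078 / 1.67652 = 0.19134

α ≈ 0.191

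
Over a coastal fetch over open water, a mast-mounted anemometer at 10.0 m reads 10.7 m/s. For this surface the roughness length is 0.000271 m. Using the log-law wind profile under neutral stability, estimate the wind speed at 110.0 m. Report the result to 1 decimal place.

13.1 m/s

Log law: V(z) ∝ ln(z/z₀), so V₂/V₁ = ln(z₂/z₀) / ln(z₁/z₀).
ln(110.0/0.000271) = 12.9139, ln(10.0/0.000271) = 10.5160
V₂ = 10.7 × 12.9139/10.5160 = 10.7 × 1.2280 = 13.1399 m/s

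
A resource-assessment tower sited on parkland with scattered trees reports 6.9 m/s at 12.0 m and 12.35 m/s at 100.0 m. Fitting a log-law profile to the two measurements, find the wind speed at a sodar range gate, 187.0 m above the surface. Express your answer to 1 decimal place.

Log law: V ∝ ln(z/z₀). From the pair, with r = V₁/V₂ = 0.55870,
ln z₀ = (ln z₁ − r·ln z₂)/(1 − r) = (2.4849 − 0.55870×4.6052)/0.44130 = -0.1995 → z₀ = 0.8192 m
V₃ = V₁ · ln(z₃/z₀)/ln(z₁/z₀) = 6.9 × 5.4306/2.6844 = 13.9589 m/s

14.0 m/s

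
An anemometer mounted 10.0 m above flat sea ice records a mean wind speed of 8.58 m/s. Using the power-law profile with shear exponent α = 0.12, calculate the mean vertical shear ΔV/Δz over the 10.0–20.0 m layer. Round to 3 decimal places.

0.074 m/s/m

Power law: V₂ = V₁ · (z₂/z₁)^α = 8.58 × (2.0000)^0.12 = 9.3242 m/s
ΔV/Δz = (9.3242 − 8.58)/(20.0 − 10.0) = 0.7442/10.0000 = 0.07442 m/s/m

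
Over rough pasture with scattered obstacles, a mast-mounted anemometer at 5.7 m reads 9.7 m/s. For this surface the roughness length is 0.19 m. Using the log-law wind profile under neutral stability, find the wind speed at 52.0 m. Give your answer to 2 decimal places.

16.00 m/s

Log law: V(z) ∝ ln(z/z₀), so V₂/V₁ = ln(z₂/z₀) / ln(z₁/z₀).
ln(52.0/0.19) = 5.6120, ln(5.7/0.19) = 3.4012
V₂ = 9.7 × 5.6120/3.4012 = 9.7 × 1.6500 = 16.0050 m/s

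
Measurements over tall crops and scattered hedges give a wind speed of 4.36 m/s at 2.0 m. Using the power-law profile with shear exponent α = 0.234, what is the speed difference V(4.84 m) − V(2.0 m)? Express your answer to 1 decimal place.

Power law: V₂ = V₁ · (z₂/z₁)^α = 4.36 × (2.4200)^0.234 = 5.3617 m/s
ΔV = 5.3617 − 4.36 = 1.0017 m/s

1.0 m/s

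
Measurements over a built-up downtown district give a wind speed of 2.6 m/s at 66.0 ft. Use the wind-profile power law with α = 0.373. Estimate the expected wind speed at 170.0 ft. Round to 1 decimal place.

3.7 m/s

Power-law profile: V₂ = V₁ · (z₂/z₁)^α
V₂ = 2.6 × (170.0/66.0)^0.373 = 2.6 × (2.5758)^0.373
    = 2.6 × 1.4232 = 3.7003 m/s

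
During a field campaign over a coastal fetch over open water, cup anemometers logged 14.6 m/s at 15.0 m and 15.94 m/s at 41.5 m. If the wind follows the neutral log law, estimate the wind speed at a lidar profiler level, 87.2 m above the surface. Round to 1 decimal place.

16.9 m/s

Log law: V ∝ ln(z/z₀). From the pair, with r = V₁/V₂ = 0.91593,
ln z₀ = (ln z₁ − r·ln z₂)/(1 − r) = (2.7081 − 0.91593×3.7257)/0.08407 = -8.3797 → z₀ = 0.0002295 m
V₃ = V₁ · ln(z₃/z₀)/ln(z₁/z₀) = 14.6 × 12.8479/11.0878 = 16.9177 m/s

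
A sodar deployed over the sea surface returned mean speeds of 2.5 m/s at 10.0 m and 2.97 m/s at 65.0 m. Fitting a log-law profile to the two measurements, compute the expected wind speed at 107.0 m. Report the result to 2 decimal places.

Log law: V ∝ ln(z/z₀). From the pair, with r = V₁/V₂ = 0.84175,
ln z₀ = (ln z₁ − r·ln z₂)/(1 − r) = (2.3026 − 0.84175×4.1744)/0.15825 = -7.6538 → z₀ = 0.0004742 m
V₃ = V₁ · ln(z₃/z₀)/ln(z₁/z₀) = 2.5 × 12.3266/9.9564 = 3.0952 m/s

3.10 m/s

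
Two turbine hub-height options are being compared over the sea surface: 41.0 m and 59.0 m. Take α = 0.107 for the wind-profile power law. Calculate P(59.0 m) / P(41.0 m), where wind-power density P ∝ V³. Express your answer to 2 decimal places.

1.12

Speed ratio: V_B/V_A = (z_B/z_A)^α = (59.0/41.0)^0.107 = (1.4390)^0.107 = 1.03971
Power-density ratio: P_B/P_A = (V_B/V_A)³ = (1.03971)³ = 1.12393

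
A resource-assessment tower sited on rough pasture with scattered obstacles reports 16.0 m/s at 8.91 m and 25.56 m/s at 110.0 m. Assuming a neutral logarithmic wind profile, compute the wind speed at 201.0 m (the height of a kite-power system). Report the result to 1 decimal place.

27.9 m/s

Log law: V ∝ ln(z/z₀). From the pair, with r = V₁/V₂ = 0.62598,
ln z₀ = (ln z₁ − r·ln z₂)/(1 − r) = (2.1872 − 0.62598×4.7005)/0.37402 = -2.0192 → z₀ = 0.1328 m
V₃ = V₁ · ln(z₃/z₀)/ln(z₁/z₀) = 16.0 × 7.3225/4.2064 = 27.8530 m/s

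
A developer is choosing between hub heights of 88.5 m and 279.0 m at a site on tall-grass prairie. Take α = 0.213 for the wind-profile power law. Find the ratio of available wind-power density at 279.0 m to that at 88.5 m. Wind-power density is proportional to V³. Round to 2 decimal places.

Speed ratio: V_B/V_A = (z_B/z_A)^α = (279.0/88.5)^0.213 = (3.1525)^0.213 = 1.27707
Power-density ratio: P_B/P_A = (V_B/V_A)³ = (1.27707)³ = 2.08278

2.08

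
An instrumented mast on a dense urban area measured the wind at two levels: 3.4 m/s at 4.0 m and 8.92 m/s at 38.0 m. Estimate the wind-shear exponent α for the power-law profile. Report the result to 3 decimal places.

Power law: V₂/V₁ = (z₂/z₁)^α ⇒ α = ln(V₂/V₁) / ln(z₂/z₁)
α = ln(8.92/3.4) / ln(38.0/4.0) = ln(2.6235) / ln(9.5000)
  = 0.96452 / 2.25129 = 0.42843

α ≈ 0.428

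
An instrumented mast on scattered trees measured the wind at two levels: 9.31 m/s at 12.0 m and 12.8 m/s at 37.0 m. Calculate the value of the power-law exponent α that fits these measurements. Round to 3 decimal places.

Power law: V₂/V₁ = (z₂/z₁)^α ⇒ α = ln(V₂/V₁) / ln(z₂/z₁)
α = ln(12.8/9.31) / ln(37.0/12.0) = ln(1.3749) / ln(3.0833)
  = 0.31836 / 1.12601 = 0.28273

α ≈ 0.283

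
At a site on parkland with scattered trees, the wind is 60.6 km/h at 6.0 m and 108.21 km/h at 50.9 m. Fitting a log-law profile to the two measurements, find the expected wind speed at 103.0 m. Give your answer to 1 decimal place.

Log law: V ∝ ln(z/z₀). From the pair, with r = V₁/V₂ = 0.56002,
ln z₀ = (ln z₁ − r·ln z₂)/(1 − r) = (1.7918 − 0.56002×3.9299)/0.43998 = -0.9297 → z₀ = 0.3947 m
V₃ = V₁ · ln(z₃/z₀)/ln(z₁/z₀) = 60.6 × 5.5644/2.7215 = 123.9055 km/h

123.9 km/h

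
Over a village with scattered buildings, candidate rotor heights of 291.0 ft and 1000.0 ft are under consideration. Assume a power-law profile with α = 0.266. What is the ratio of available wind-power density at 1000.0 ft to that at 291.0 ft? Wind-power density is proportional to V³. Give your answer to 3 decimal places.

Speed ratio: V_B/V_A = (z_B/z_A)^α = (1000.0/291.0)^0.266 = (3.4364)^0.266 = 1.38869
Power-density ratio: P_B/P_A = (V_B/V_A)³ = (1.38869)³ = 2.67802

2.678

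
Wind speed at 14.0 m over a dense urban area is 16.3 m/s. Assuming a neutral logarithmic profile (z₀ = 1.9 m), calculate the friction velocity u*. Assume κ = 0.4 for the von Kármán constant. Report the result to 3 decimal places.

Log law: V(z) = (u*/κ) · ln(z/z₀) ⇒ u* = κ · V / ln(z/z₀)
u* = 0.4 × 16.3 / ln(14.0/1.9) = 0.4 × 16.3 / 1.9972
   = 6.5200 / 1.9972 = 3.2646 m/s

u* ≈ 3.265 m/s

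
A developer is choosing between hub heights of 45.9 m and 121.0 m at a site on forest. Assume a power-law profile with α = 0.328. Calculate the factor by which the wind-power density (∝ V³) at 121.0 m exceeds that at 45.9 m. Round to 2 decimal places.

2.60

Speed ratio: V_B/V_A = (z_B/z_A)^α = (121.0/45.9)^0.328 = (2.6362)^0.328 = 1.37429
Power-density ratio: P_B/P_A = (V_B/V_A)³ = (1.37429)³ = 2.59560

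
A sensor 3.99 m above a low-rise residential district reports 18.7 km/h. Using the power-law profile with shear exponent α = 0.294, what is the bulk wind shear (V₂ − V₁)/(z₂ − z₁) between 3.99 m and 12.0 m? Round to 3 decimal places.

Power law: V₂ = V₁ · (z₂/z₁)^α = 18.7 × (3.0075)^0.294 = 25.8485 km/h
ΔV/Δz = (25.8485 − 18.7)/(12.0 − 3.99) = 7.1485/8.0100 = 0.89244 km/h/m

0.892 km/h/m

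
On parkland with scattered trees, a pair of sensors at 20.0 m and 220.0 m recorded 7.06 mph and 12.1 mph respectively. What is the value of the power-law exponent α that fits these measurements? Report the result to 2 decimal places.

α ≈ 0.22

Power law: V₂/V₁ = (z₂/z₁)^α ⇒ α = ln(V₂/V₁) / ln(z₂/z₁)
α = ln(12.1/7.06) / ln(220.0/20.0) = ln(1.7139) / ln(11.0000)
  = 0.53876 / 2.39790 = 0.22468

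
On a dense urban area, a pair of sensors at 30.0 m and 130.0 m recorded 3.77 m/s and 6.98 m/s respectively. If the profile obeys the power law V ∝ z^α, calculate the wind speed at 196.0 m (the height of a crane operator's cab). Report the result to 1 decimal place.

First find α: α = ln(V₂/V₁)/ln(z₂/z₁) = ln(6.98/3.77)/ln(130.0/30.0) = 0.61597/1.46634 = 0.4201
Extrapolate from 130.0 m to 196.0 m: V₃ = 6.98 × (196.0/130.0)^0.4201 = 6.98 × 1.1882 = 8.2939 m/s

8.3 m/s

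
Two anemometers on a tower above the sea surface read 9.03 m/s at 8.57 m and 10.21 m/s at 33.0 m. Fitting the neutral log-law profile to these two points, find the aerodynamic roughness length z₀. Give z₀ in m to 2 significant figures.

Log law: V(z) ∝ ln(z/z₀). With r = V₁/V₂ = 9.03/10.21 = 0.88443,
r · ln(z₂/z₀) = ln(z₁/z₀) ⇒ ln z₀ = (ln z₁ − r·ln z₂)/(1 − r)
ln z₀ = (2.14827 − 0.88443×3.49651) / 0.11557 = -8.1692
z₀ = exp(-8.1692) = 0.0002832 m

z₀ ≈ 0.00028 m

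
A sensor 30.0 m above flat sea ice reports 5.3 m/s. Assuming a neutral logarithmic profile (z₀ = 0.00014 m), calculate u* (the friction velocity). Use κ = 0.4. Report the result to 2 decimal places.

Log law: V(z) = (u*/κ) · ln(z/z₀) ⇒ u* = κ · V / ln(z/z₀)
u* = 0.4 × 5.3 / ln(30.0/0.00014) = 0.4 × 5.3 / 12.2751
   = 2.1200 / 12.2751 = 0.1727 m/s

u* ≈ 0.17 m/s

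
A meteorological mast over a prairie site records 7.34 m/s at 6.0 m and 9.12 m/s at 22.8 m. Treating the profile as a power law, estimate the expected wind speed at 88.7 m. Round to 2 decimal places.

11.38 m/s

First find α: α = ln(V₂/V₁)/ln(z₂/z₁) = ln(9.12/7.34)/ln(22.8/6.0) = 0.21713/1.33500 = 0.1626
Extrapolate from 22.8 m to 88.7 m: V₃ = 9.12 × (88.7/22.8)^0.1626 = 9.12 × 1.2473 = 11.3751 m/s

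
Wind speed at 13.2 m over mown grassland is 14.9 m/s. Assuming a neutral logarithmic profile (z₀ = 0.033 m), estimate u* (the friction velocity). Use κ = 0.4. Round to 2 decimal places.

u* ≈ 0.99 m/s

Log law: V(z) = (u*/κ) · ln(z/z₀) ⇒ u* = κ · V / ln(z/z₀)
u* = 0.4 × 14.9 / ln(13.2/0.033) = 0.4 × 14.9 / 5.9915
   = 5.9600 / 5.9915 = 0.9947 m/s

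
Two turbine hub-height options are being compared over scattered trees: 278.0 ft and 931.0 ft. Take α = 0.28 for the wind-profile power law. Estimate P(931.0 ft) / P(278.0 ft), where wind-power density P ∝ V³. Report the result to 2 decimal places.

2.76

Speed ratio: V_B/V_A = (z_B/z_A)^α = (931.0/278.0)^0.28 = (3.3489)^0.28 = 1.40273
Power-density ratio: P_B/P_A = (V_B/V_A)³ = (1.40273)³ = 2.76007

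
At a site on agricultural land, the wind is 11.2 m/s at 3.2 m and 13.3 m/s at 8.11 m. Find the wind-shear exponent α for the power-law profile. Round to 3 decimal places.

α ≈ 0.185

Power law: V₂/V₁ = (z₂/z₁)^α ⇒ α = ln(V₂/V₁) / ln(z₂/z₁)
α = ln(13.3/11.2) / ln(8.11/3.2) = ln(1.1875) / ln(2.5344)
  = 0.17185 / 0.92995 = 0.18480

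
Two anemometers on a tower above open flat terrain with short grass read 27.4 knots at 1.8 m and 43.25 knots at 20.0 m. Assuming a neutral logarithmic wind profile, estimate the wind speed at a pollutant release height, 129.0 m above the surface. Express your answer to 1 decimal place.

55.5 knots

Log law: V ∝ ln(z/z₀). From the pair, with r = V₁/V₂ = 0.63353,
ln z₀ = (ln z₁ − r·ln z₂)/(1 − r) = (0.5878 − 0.63353×2.9957)/0.36647 = -3.5748 → z₀ = 0.02802 m
V₃ = V₁ · ln(z₃/z₀)/ln(z₁/z₀) = 27.4 × 8.4347/4.1626 = 55.5201 knots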